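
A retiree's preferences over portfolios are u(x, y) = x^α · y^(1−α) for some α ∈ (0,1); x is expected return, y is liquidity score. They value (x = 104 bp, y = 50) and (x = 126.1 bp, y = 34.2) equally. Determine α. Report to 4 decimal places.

α ≈ 0.6634

Indifference: 104^α · 50^(1−α) = 126.1^α · 34.2^(1−α).
Rearrange to (104/126.1)^α = (34.2/50)^(1−α) and take logs: α·-0.1926843 = (1−α)·-0.3797974.
With A = -0.1926843 and B = -0.3797974: α·A = (1−α)·B, so α = B/(A+B) = -0.3797974/-0.5724817 ≈ 0.6634.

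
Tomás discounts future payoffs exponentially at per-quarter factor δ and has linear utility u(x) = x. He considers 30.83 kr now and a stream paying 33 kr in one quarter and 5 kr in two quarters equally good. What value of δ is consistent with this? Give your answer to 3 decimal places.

δ ≈ 0.830

Equating present values: 30.83 = 33δ + 5δ².
Rearranged: 5δ² + 33δ − 30.83 = 0.
δ = (−33 + √(33² + 4·5·30.83)) / (2·5) = (−33 + √1705.60) / 10 ≈ 0.830.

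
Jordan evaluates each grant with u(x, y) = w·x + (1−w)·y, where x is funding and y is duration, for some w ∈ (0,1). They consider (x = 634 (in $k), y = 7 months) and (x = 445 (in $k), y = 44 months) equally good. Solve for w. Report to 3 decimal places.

w = 0.164

Indifference: w·634 + (1−w)·7 = w·445 + (1−w)·44.
Collecting terms: w·189 = (1−w)·37.
The marginal rate of substitution is 37/189, so w = 37/(189+37) = 0.164.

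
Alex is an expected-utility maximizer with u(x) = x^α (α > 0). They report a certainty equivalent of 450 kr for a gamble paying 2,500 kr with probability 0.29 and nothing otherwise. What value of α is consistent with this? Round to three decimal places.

α ≈ 0.722

Since u(0) = 0, the lottery's EU is 0.29·2500^α.
Setting u(450) equal to that: 450^α = 0.29·2500^α ⇒ (450/2500)^α = 0.29.
Take logs: α = ln 0.29 / ln(450/2500) ≈ 0.72188.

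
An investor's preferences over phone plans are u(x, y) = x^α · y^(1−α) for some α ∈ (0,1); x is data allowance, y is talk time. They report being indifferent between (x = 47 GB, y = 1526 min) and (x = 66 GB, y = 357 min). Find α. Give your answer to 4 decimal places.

α ≈ 0.8106

The Cobb–Douglas utilities coincide, so 47^α·1526^(1−α) = 66^α·357^(1−α).
Taking logs: α·ln 47 + (1−α)·ln 1526 = α·ln 66 + (1−α)·ln 357, i.e. α·-0.3395071 = (1−α)·-1.4526694.
With A = -0.3395071 and B = -1.4526694: α·A = (1−α)·B, so α = B/(A+B) = -1.4526694/-1.7921765 ≈ 0.8106.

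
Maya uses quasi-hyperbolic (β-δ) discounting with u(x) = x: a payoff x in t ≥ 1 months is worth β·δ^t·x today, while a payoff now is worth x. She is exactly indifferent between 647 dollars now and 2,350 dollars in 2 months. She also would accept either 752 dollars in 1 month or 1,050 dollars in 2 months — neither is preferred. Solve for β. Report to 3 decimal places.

β ≈ 0.537

Both payoffs in the second observation are in the future, so β drops out: δ^1·752 = δ^2·1050 ⇒ δ = 752/1050 = 0.71619.
Now use the now-vs-future pair: 647 = β·δ^2·2350 gives β = 647/(0.51293·2350) ≈ 0.537.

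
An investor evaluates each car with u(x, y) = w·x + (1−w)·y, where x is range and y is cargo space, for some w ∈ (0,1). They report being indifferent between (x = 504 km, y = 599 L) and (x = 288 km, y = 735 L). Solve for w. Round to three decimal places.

w = 0.386

u(504,599) = u(288,735) means w·504 + (1−w)·599 = w·288 + (1−w)·735.
Collecting terms: w·216 = (1−w)·136.
So w/(1−w) = 136/216 = 0.6296, giving w = 136/(216+136) = 0.386.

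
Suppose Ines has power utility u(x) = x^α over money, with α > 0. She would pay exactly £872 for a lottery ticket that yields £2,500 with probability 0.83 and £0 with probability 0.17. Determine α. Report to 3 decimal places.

α ≈ 0.177

Since u(0) = 0, the lottery's EU is 0.83·2500^α.
Indifference: 872^α = 0.83·2500^α, so (872/2500)^α = 0.83.
α = ln(0.83) / ln(872/2500) = -0.186330/-1.053257 ≈ 0.177.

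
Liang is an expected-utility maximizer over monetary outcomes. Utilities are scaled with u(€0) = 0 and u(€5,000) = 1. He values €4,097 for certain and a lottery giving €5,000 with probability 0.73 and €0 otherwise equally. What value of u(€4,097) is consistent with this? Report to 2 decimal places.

u(€4,097) equals the lottery's expected utility: 0.73·1 + 0.27·0 = 0.73.

0.73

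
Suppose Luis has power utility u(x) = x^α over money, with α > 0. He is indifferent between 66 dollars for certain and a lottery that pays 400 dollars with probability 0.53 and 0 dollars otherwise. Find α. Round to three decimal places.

EU(lottery) = 0.53·400^α + 0.47·0 = 0.53·400^α.
Indifference: 66^α = 0.53·400^α, so (66/400)^α = 0.53.
Taking logs: α·ln(66/400) = ln(0.53), so α = -0.634878 / -1.801810 ≈ 0.352.

α ≈ 0.352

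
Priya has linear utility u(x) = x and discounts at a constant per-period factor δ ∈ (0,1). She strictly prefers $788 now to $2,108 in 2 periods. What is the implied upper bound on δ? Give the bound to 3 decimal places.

Comparing present values: 788 > δ^2·2108.
Hence δ^2 < 788/2108 = 0.37381, and x ↦ x^(1/2) is increasing on (0,∞).
δ < (788/2108)^(1/2) ≈ 0.611.

δ < 0.611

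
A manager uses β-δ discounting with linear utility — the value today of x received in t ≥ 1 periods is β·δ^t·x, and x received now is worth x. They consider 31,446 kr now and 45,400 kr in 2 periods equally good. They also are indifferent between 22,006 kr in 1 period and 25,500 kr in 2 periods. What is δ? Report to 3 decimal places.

δ ≈ 0.863

Both payoffs in the second observation are in the future, so β drops out: δ^1·22006 = δ^2·25500 ⇒ δ = 22006/25500 = 0.86298.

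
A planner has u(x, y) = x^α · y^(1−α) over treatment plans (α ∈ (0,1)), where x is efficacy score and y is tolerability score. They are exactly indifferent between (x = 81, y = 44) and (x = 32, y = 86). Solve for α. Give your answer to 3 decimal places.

α ≈ 0.419

The Cobb–Douglas utilities coincide, so 81^α·44^(1−α) = 32^α·86^(1−α).
Rearrange to (81/32)^α = (86/44)^(1−α) and take logs: α·0.928713 = (1−α)·0.670158.
With A = 0.928713 and B = 0.670158: α·A = (1−α)·B, so α = B/(A+B) = 0.670158/1.598871 ≈ 0.419.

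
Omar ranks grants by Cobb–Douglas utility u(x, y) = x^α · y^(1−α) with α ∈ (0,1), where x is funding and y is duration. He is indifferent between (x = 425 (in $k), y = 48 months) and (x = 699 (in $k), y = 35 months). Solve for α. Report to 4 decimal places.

Indifference: 425^α · 48^(1−α) = 699^α · 35^(1−α).
(425/699)^α = (35/48)^(1−α); take logs: α·ln(425/699) = (1−α)·ln(35/48), i.e. α·-0.4975616 = (1−α)·-0.3158529.
With A = -0.4975616 and B = -0.3158529: α·A = (1−α)·B, so α = B/(A+B) = -0.3158529/-0.8134145 ≈ 0.3883.

α ≈ 0.3883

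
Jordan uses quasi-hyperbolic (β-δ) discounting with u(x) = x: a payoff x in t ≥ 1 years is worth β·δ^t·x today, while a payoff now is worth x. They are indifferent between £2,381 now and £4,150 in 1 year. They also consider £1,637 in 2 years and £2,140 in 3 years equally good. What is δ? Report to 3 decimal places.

δ ≈ 0.765

From the later pair, β·δ^2·1637 = β·δ^3·2140; dividing through, δ = 1637/2140 = 0.76495.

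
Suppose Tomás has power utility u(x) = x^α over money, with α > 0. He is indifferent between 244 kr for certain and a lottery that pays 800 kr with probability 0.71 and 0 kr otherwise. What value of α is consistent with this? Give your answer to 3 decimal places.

α ≈ 0.288

Since u(0) = 0, the lottery's EU is 0.71·800^α.
Indifference: 244^α = 0.71·800^α, so (244/800)^α = 0.71.
α = ln(0.71) / ln(244/800) = -0.342490/-1.187444 ≈ 0.288.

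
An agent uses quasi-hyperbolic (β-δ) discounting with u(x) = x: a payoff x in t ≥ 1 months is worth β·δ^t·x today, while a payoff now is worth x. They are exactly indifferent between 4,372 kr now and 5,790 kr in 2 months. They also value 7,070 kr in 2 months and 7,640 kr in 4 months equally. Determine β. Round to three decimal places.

From the later pair, β·δ^2·7070 = β·δ^4·7640; dividing through, δ^2 = 7070/7640 = 0.92539, so δ = 0.96197.
The first indifference: 4372 = β·δ^2·5790, so β = 4372/(δ^2·5790) = 4372/(0.92539·5790) ≈ 0.816.

β ≈ 0.816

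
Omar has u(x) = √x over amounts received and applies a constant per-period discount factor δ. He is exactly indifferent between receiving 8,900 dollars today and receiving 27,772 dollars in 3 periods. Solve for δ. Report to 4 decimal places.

Indifference means u(8900) = δ^3 · u(27772), so δ^3 = u(8900)/u(27772).
With u(x) = √x: δ^3 = √8900/√27772 = √(8900/27772) = 0.56610.
So δ = 0.56610^(1/3) ≈ 0.8272.

δ ≈ 0.8272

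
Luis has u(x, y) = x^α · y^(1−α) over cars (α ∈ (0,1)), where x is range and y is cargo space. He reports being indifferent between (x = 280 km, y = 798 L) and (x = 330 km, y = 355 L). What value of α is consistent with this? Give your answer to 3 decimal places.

Indifference: 280^α · 798^(1−α) = 330^α · 355^(1−α).
(280/330)^α = (355/798)^(1−α); take logs: α·ln(280/330) = (1−α)·ln(355/798), i.e. α·-0.164303 = (1−α)·-0.809991.
With A = -0.164303 and B = -0.809991: α·A = (1−α)·B, so α = B/(A+B) = -0.809991/-0.974294 ≈ 0.831.

α ≈ 0.831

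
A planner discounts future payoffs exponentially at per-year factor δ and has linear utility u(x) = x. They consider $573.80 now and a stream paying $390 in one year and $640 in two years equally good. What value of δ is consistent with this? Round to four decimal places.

δ ≈ 0.6900

The stream is worth 390δ + 640δ² today, so 390δ + 640δ² = 573.80.
So 640δ² + 390δ − 573.80 = 0.
The positive root is δ = [−390 + √(390² + 4·640·573.80)] / (2·640) = (−390 + 1273.196)/1280 ≈ 0.6900.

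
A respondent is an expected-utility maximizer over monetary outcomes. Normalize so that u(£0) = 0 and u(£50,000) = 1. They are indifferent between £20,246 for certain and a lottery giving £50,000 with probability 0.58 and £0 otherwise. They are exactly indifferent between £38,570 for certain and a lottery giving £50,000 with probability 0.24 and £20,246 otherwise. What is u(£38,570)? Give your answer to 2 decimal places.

0.68

The first gamble pins u(£20,246): it must equal 0.58·1 + 0.42·0 = 0.58.
Then u(£38,570) = 0.24·u(£50,000) + 0.76·u(£20,246) = 0.24·1.00 + 0.76·0.58 = 0.6808.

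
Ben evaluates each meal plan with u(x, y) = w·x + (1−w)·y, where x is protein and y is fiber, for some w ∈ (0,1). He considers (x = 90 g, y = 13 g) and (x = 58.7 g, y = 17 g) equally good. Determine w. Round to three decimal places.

u(90,13) = u(58.7,17) means w·90 + (1−w)·13 = w·58.7 + (1−w)·17.
Collecting terms: w·31.3 = (1−w)·4.
The marginal rate of substitution is 4/31.3, so w = 4/(31.3+4) = 0.113.

w = 0.113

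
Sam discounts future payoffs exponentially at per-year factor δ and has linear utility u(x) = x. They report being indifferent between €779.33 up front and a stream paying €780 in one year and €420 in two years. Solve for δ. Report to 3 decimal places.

The stream is worth 780δ + 420δ² today, so 780δ + 420δ² = 779.33.
So 420δ² + 780δ − 779.33 = 0.
δ = (−780 + √(780² + 4·420·779.33)) / (2·420) = (−780 + √1917674.40) / 840 ≈ 0.720.

δ ≈ 0.720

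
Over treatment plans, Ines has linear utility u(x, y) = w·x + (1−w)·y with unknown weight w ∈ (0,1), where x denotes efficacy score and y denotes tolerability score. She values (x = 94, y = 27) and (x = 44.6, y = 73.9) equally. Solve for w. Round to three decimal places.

Equating utilities: w·94 + (1−w)·27 = w·44.6 + (1−w)·73.9.
Collecting terms: w·49.4 = (1−w)·46.9.
Hence w = 46.9/(49.4+46.9) = 46.9/96.3 = 0.487.

w = 0.487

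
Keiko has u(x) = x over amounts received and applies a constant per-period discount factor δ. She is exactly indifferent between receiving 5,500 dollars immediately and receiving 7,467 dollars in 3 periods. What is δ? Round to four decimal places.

δ ≈ 0.9031

Equating discounted utilities: u(5500) = δ^3·u(7467) ⇒ δ^3 = u(5500)/u(7467).
With u(x) = x: δ^3 = 5500/7467 = 0.73657.
Taking the cube root: δ = 0.73657^(1/3) ≈ 0.9031.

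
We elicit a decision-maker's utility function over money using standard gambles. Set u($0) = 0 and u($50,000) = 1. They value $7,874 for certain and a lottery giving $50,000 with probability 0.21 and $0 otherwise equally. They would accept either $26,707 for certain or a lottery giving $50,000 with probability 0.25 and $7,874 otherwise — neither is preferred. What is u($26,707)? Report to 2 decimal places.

First, u($7,874) = 0.21·u($50,000) + 0.79·u($0) = 0.21.
The second indifference gives u($26,707) = 0.25·u($50,000) + 0.75·u($7,874) = 0.25·1.00 + 0.75·0.21 = 0.4075.

0.41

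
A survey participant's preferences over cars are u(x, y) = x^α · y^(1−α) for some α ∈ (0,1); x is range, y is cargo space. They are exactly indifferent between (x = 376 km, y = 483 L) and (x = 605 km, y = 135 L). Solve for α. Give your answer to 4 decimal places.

The Cobb–Douglas utilities coincide, so 376^α·483^(1−α) = 605^α·135^(1−α).
Taking logs: α·ln 376 + (1−α)·ln 483 = α·ln 605 + (1−α)·ln 135, i.e. α·-0.4756393 = (1−α)·-1.2747419.
Thus α·(-1.7503812) = -1.2747419, so α = -1.2747419/-1.7503812 ≈ 0.7283.

α ≈ 0.7283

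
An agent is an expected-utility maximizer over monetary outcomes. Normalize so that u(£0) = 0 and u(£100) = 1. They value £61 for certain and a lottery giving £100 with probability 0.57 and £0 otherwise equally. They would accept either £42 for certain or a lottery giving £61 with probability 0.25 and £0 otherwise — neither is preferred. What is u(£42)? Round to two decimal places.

0.14

First, u(£61) = 0.57·u(£100) + 0.43·u(£0) = 0.57.
The second indifference gives u(£42) = 0.25·u(£61) + 0.75·u(£0) = 0.25·0.57 + 0.75·0.00 = 0.1425.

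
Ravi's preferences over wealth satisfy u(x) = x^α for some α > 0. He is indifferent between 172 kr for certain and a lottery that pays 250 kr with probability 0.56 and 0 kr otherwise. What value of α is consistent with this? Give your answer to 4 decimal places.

α ≈ 1.5505

EU(lottery) = 0.56·250^α + 0.44·0 = 0.56·250^α.
Indifference: 172^α = 0.56·250^α, so (172/250)^α = 0.56.
Taking logs: α·ln(172/250) = ln(0.56), so α = -0.5798185 / -0.3739664 ≈ 1.5505.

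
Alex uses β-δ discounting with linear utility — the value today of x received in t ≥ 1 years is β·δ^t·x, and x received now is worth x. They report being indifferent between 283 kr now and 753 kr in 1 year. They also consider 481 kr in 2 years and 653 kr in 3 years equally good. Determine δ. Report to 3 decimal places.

Both payoffs in the second observation are in the future, so β drops out: δ^2·481 = δ^3·653 ⇒ δ = 481/653 = 0.73660.

δ ≈ 0.737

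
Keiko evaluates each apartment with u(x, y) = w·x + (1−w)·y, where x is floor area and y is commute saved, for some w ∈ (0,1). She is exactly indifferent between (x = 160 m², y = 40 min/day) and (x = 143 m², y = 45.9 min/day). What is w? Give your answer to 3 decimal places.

u(160,40) = u(143,45.9) means w·160 + (1−w)·40 = w·143 + (1−w)·45.9.
Rearranging, 17·w − 5.9·(1−w) = 0.
The marginal rate of substitution is 5.9/17, so w = 5.9/(17+5.9) = 0.258.

w = 0.258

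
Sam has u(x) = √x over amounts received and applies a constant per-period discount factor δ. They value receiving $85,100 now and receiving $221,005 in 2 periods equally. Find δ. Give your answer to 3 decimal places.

Equating discounted utilities: u(85100) = δ^2·u(221005) ⇒ δ^2 = u(85100)/u(221005).
Since u(x) = √x, δ^2 = √(85100/221005) = 0.62053.
Taking the square root: δ = 0.62053^(1/2) ≈ 0.788.

δ ≈ 0.788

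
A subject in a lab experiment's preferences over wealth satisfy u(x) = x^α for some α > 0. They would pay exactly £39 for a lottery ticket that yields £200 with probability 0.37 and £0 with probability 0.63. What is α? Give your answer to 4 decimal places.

α ≈ 0.6082

EU(lottery) = 0.37·200^α + 0.63·0 = 0.37·200^α.
Equating: 39^α = 0.37·200^α, i.e. 0.1950^α = 0.37.
α = ln(0.37) / ln(39/200) = -0.9942523/-1.6347557 ≈ 0.6082.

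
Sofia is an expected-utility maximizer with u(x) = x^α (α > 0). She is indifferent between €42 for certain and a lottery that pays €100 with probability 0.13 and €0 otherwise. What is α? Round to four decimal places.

Since u(0) = 0, the lottery's EU is 0.13·100^α.
Equating: 42^α = 0.13·100^α, i.e. 0.4200^α = 0.13.
Taking logs: α·ln(42/100) = ln(0.13), so α = -2.0402208 / -0.8675006 ≈ 2.3518.

α ≈ 2.3518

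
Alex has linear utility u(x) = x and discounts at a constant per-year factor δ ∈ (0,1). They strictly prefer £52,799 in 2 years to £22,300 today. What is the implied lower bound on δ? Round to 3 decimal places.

The preference means 22300 < δ^2·52799.
Hence δ^2 > 22300/52799 = 0.42236, and x ↦ x^(1/2) is increasing on (0,∞).
δ > 0.42236^(1/2) = 0.650.

δ > 0.650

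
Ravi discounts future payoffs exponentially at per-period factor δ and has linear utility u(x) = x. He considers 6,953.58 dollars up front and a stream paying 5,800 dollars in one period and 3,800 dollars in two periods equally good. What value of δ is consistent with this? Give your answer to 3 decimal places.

The stream is worth 5800δ + 3800δ² today, so 5800δ + 3800δ² = 6953.58.
So 3800δ² + 5800δ − 6953.58 = 0.
δ = (−5800 + √(5800² + 4·3800·6953.58)) / (2·3800) = (−5800 + √139334416.00) / 7600 ≈ 0.790.

δ ≈ 0.790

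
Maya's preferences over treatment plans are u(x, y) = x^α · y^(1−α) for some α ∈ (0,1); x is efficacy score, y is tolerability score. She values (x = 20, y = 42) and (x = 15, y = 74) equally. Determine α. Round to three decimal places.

α ≈ 0.663

The Cobb–Douglas utilities coincide, so 20^α·42^(1−α) = 15^α·74^(1−α).
Rearrange to (20/15)^α = (74/42)^(1−α) and take logs: α·0.287682 = (1−α)·0.566395.
With A = 0.287682 and B = 0.566395: α·A = (1−α)·B, so α = B/(A+B) = 0.566395/0.854077 ≈ 0.663.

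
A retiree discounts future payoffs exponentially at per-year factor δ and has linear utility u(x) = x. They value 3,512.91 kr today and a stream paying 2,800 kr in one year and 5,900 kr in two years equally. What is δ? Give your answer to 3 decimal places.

δ ≈ 0.570

Present value of the stream is 2800·δ + 5900·δ². Indifference gives 2800δ + 5900δ² = 3512.91.
Rearranged: 5900δ² + 2800δ − 3512.91 = 0.
By the quadratic formula (taking the positive root), δ = (−2800 + √90744676.00) / 11800 ≈ 0.570.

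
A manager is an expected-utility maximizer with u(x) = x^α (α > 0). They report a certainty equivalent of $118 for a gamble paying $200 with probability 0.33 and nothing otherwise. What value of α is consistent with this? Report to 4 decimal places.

α ≈ 2.1012

The lottery's expected utility is 0.33·u(200) + 0.67·u(0) = 0.33·200^α (since u(0) = 0 for α > 0).
Setting u(118) equal to that: 118^α = 0.33·200^α ⇒ (118/200)^α = 0.33.
Taking logs: α·ln(118/200) = ln(0.33), so α = -1.1086626 / -0.5276327 ≈ 2.1012.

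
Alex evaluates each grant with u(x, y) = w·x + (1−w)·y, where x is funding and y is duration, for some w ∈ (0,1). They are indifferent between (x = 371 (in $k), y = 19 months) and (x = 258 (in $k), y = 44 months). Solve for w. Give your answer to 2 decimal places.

w = 0.18

Indifference: w·371 + (1−w)·19 = w·258 + (1−w)·44.
Rearranging, 113·w − 25·(1−w) = 0.
Hence w = 25/(113+25) = 25/138 = 0.18.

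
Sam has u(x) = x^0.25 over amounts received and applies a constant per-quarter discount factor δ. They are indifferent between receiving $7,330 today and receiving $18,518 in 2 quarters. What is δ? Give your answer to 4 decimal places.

δ ≈ 0.8906

The payoff in 2 quarters is discounted by δ^2, so u(7330) = δ^2·u(18518) and δ^2 = u(7330)/u(18518).
Since u(x) = x^0.25, δ^2 = (7330/18518)^0.25 = 0.39583^0.25 = 0.79319.
So δ = 0.79319^(1/2) ≈ 0.8906.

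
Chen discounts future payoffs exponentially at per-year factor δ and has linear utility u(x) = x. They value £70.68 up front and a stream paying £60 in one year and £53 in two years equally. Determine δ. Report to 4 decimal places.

Equating present values: 70.68 = 60δ + 53δ².
That is, 53δ² + 60δ − 70.68 = 0, a quadratic in δ.
δ = (−60 + √(60² + 4·53·70.68)) / (2·53) = (−60 + √18584.16) / 106 ≈ 0.7200.

δ ≈ 0.7200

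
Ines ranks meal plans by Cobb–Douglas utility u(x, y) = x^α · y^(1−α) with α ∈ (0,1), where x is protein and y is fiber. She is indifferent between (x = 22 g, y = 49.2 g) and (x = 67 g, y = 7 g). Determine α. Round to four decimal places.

α ≈ 0.6365

Set the two utilities equal: 22^α·49.2^(1−α) = 67^α·7^(1−α).
(22/67)^α = (7/49.2)^(1−α); take logs: α·ln(22/67) = (1−α)·ln(7/49.2), i.e. α·-1.1136502 = (1−α)·-1.9499835.
So α/(1−α) = (-1.9499835)/(-1.1136502) = 1.7509838, and α = 1.7509838/2.7509838 ≈ 0.6365.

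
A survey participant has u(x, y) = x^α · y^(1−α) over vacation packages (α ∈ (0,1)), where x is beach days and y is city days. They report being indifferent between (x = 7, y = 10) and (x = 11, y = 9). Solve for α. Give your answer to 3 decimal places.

Indifference: 7^α · 10^(1−α) = 11^α · 9^(1−α).
Rearrange to (7/11)^α = (9/10)^(1−α) and take logs: α·-0.451985 = (1−α)·-0.105361.
Thus α·(-0.557346) = -0.105361, so α = -0.105361/-0.557346 ≈ 0.189.

α ≈ 0.189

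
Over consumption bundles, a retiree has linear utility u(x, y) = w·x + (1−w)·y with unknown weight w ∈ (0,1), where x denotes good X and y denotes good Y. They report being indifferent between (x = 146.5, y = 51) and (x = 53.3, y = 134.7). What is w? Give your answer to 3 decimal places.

Indifference: w·146.5 + (1−w)·51 = w·53.3 + (1−w)·134.7.
Collecting terms: w·93.2 = (1−w)·83.7.
So w/(1−w) = 83.7/93.2 = 0.8981, giving w = 83.7/(93.2+83.7) = 0.473.

w = 0.473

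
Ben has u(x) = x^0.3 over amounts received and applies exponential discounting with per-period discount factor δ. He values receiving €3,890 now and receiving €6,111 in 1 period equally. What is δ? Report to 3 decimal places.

Equating discounted utilities: u(3890) = δ·u(6111) ⇒ δ = u(3890)/u(6111).
With u(x) = x^0.3: δ = 3890^0.3/6111^0.3 = (3890/6111)^0.3 = 0.87328.

δ ≈ 0.873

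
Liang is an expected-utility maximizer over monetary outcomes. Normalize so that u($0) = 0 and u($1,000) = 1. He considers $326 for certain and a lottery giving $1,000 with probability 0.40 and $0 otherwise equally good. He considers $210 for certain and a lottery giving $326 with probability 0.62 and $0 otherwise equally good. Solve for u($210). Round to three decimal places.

0.248

First, u($326) = 0.40·u($1,000) + 0.60·u($0) = 0.40.
Chaining: u($210) = 0.62·0.40 + 0.38·0.00 = 0.2480.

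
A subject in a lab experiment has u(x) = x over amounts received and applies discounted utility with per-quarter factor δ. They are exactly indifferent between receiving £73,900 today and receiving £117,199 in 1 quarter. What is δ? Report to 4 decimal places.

Equating discounted utilities: u(73900) = δ·u(117199) ⇒ δ = u(73900)/u(117199).
With u(x) = x: δ = 73900/117199 = 0.63055.

δ ≈ 0.6306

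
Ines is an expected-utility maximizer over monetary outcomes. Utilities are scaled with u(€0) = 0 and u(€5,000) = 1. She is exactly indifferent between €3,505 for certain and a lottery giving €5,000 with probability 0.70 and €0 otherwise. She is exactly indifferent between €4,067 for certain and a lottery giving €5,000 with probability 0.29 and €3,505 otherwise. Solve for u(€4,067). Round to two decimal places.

0.79

The first gamble pins u(€3,505): it must equal 0.70·1 + 0.30·0 = 0.70.
Chaining: u(€4,067) = 0.29·1.00 + 0.71·0.70 = 0.7870.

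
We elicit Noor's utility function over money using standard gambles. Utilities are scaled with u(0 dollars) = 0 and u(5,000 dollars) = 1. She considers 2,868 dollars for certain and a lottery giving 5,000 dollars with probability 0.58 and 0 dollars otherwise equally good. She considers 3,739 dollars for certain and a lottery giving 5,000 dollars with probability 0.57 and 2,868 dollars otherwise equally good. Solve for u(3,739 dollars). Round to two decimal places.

0.82

The first gamble pins u(2,868 dollars): it must equal 0.58·1 + 0.42·0 = 0.58.
Chaining: u(3,739 dollars) = 0.57·1.00 + 0.43·0.58 = 0.8194.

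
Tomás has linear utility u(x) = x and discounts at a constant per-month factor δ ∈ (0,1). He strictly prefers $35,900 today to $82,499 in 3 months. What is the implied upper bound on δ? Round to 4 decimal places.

Under u(x) = x this choice says 35900 > δ^3·82499.
Hence δ^3 < 35900/82499 = 0.43516, and x ↦ x^(1/3) is increasing on (0,∞).
δ < 0.43516^(1/3) = 0.7578.

δ < 0.7578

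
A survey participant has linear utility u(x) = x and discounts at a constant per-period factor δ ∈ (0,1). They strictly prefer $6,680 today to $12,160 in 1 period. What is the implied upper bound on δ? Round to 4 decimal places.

δ < 0.5493

Under u(x) = x this choice says 6680 > δ·12160.
Dividing through by 12160 gives δ < 0.54934.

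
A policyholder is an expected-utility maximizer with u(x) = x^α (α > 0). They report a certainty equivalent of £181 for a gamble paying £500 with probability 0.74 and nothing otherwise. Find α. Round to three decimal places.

α ≈ 0.296

The lottery's expected utility is 0.74·u(500) + 0.26·u(0) = 0.74·500^α (since u(0) = 0 for α > 0).
Equating: 181^α = 0.74·500^α, i.e. 0.3620^α = 0.74.
α = ln(0.74) / ln(181/500) = -0.301105/-1.016111 ≈ 0.296.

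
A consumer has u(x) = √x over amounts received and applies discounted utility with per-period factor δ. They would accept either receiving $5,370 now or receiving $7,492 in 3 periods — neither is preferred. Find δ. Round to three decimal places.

The payoff in 3 periods is discounted by δ^3, so u(5370) = δ^3·u(7492) and δ^3 = u(5370)/u(7492).
Since u(x) = √x, δ^3 = √(5370/7492) = 0.84662.
Taking the cube root: δ = 0.84662^(1/3) ≈ 0.946.

δ ≈ 0.946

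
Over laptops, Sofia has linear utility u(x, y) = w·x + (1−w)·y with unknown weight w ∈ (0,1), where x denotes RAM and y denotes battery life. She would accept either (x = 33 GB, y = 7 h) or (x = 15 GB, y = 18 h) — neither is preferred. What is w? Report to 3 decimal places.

w = 0.379

Equating utilities: w·33 + (1−w)·7 = w·15 + (1−w)·18.
w·(33−15) = (1−w)·(18−7), i.e. w·18 = (1−w)·11.
So w/(1−w) = 11/18 = 0.6111, giving w = 11/(18+11) = 0.379.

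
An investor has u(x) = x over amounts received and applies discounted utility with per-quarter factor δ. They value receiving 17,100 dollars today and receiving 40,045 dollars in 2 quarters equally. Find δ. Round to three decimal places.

Equating discounted utilities: u(17100) = δ^2·u(40045) ⇒ δ^2 = u(17100)/u(40045).
With u(x) = x: δ^2 = 17100/40045 = 0.42702.
Taking the square root: δ = 0.42702^(1/2) ≈ 0.653.

δ ≈ 0.653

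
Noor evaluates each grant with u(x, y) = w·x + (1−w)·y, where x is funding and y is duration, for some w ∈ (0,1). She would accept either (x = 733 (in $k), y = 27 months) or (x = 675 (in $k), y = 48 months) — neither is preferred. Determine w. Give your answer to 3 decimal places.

u(733,27) = u(675,48) means w·733 + (1−w)·27 = w·675 + (1−w)·48.
Collecting terms: w·58 = (1−w)·21.
So w/(1−w) = 21/58 = 0.3621, giving w = 21/(58+21) = 0.266.

w = 0.266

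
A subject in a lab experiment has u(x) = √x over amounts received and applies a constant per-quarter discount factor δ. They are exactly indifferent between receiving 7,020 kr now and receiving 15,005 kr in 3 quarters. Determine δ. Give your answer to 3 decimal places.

δ ≈ 0.881

Equating discounted utilities: u(7020) = δ^3·u(15005) ⇒ δ^3 = u(7020)/u(15005).
Since u(x) = √x, δ^3 = √(7020/15005) = 0.68399.
So δ = 0.68399^(1/3) ≈ 0.881.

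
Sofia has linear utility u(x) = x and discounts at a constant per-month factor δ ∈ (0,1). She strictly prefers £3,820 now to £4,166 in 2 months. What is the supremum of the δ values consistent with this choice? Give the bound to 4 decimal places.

Under u(x) = x this choice says 3820 > δ^2·4166.
Hence δ^2 < 3820/4166 = 0.91695, and x ↦ x^(1/2) is increasing on (0,∞).
δ < (3820/4166)^(1/2) ≈ 0.9576.

δ < 0.9576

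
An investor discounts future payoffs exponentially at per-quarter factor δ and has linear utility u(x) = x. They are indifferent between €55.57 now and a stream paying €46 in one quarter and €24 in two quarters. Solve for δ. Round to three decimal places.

δ ≈ 0.840

The stream is worth 46δ + 24δ² today, so 46δ + 24δ² = 55.57.
That is, 24δ² + 46δ − 55.57 = 0, a quadratic in δ.
The positive root is δ = [−46 + √(46² + 4·24·55.57)] / (2·24) = (−46 + 86.318)/48 ≈ 0.840.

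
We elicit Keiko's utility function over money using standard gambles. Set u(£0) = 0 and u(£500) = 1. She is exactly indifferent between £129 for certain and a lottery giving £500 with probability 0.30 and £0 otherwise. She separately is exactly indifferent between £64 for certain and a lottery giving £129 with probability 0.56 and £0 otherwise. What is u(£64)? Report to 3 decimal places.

0.168

The first gamble pins u(£129): it must equal 0.30·1 + 0.70·0 = 0.30.
Chaining: u(£64) = 0.56·0.30 + 0.44·0.00 = 0.1680.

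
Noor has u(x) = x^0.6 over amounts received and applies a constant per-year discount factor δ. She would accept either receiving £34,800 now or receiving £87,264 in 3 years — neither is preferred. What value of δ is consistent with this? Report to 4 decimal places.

δ ≈ 0.8320

Equating discounted utilities: u(34800) = δ^3·u(87264) ⇒ δ^3 = u(34800)/u(87264).
With u(x) = x^0.6: δ^3 = 34800^0.6/87264^0.6 = (34800/87264)^0.6 = 0.57603.
Hence δ = (0.57603)^(1/3) = 0.832049.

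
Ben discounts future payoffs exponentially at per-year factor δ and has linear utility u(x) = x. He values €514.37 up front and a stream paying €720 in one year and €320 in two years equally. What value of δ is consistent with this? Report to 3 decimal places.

δ ≈ 0.570

Equating present values: 514.37 = 720δ + 320δ².
Rearranged: 320δ² + 720δ − 514.37 = 0.
The positive root is δ = [−720 + √(720² + 4·320·514.37)] / (2·320) = (−720 + 1084.801)/640 ≈ 0.570.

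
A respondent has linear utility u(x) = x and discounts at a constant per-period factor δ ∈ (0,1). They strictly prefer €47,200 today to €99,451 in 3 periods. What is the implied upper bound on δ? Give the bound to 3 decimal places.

The preference means 47200 > δ^3·99451.
Dividing by 99451: δ^3 < 0.47461. Both sides are positive, so the cube root keeps the direction.
δ < 0.47461^(1/3) = 0.780.

δ < 0.780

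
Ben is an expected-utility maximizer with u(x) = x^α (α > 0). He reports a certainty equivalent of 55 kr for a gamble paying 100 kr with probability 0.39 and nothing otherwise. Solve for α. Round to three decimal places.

EU(lottery) = 0.39·100^α + 0.61·0 = 0.39·100^α.
Indifference: 55^α = 0.39·100^α, so (55/100)^α = 0.39.
α = ln(0.39) / ln(55/100) = -0.941609/-0.597837 ≈ 1.575.

α ≈ 1.575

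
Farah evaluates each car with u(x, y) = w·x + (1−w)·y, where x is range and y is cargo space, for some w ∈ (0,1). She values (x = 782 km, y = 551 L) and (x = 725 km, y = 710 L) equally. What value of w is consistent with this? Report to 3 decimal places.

w = 0.736

Equating utilities: w·782 + (1−w)·551 = w·725 + (1−w)·710.
w·(782−725) = (1−w)·(710−551), i.e. w·57 = (1−w)·159.
Hence w = 159/(57+159) = 159/216 = 0.736.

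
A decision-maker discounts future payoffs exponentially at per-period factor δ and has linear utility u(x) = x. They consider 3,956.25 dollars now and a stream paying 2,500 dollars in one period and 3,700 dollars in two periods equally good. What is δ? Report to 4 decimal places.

δ ≈ 0.7500

The stream is worth 2500δ + 3700δ² today, so 2500δ + 3700δ² = 3956.25.
So 3700δ² + 2500δ − 3956.25 = 0.
δ = (−2500 + √(2500² + 4·3700·3956.25)) / (2·3700) = (−2500 + √64802500.00) / 7400 ≈ 0.7500.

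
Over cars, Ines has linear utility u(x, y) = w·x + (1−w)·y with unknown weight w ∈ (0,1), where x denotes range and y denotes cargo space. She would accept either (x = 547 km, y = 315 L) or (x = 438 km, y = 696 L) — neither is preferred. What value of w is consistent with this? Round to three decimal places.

Indifference: w·547 + (1−w)·315 = w·438 + (1−w)·696.
w·(547−438) = (1−w)·(696−315), i.e. w·109 = (1−w)·381.
The marginal rate of substitution is 381/109, so w = 381/(109+381) = 0.778.

w = 0.778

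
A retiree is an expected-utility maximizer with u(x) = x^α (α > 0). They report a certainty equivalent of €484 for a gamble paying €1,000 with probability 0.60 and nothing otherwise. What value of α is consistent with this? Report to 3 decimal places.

EU(lottery) = 0.60·1000^α + 0.40·0 = 0.60·1000^α.
Indifference: 484^α = 0.60·1000^α, so (484/1000)^α = 0.60.
α = ln(0.60) / ln(484/1000) = -0.510826/-0.725670 ≈ 0.704.

α ≈ 0.704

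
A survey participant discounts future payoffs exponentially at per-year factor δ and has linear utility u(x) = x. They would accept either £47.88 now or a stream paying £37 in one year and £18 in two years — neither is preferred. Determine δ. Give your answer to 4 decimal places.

δ ≈ 0.9000

Present value of the stream is 37·δ + 18·δ². Indifference gives 37δ + 18δ² = 47.88.
That is, 18δ² + 37δ − 47.88 = 0, a quadratic in δ.
The positive root is δ = [−37 + √(37² + 4·18·47.88)] / (2·18) = (−37 + 69.400)/36 ≈ 0.9000.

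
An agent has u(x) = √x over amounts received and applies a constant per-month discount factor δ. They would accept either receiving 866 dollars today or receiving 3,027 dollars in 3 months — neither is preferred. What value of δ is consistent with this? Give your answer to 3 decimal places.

The payoff in 3 months is discounted by δ^3, so u(866) = δ^3·u(3027) and δ^3 = u(866)/u(3027).
With u(x) = √x: δ^3 = √866/√3027 = √(866/3027) = 0.53488.
Hence δ = (0.53488)^(1/3) = 0.81174.

δ ≈ 0.812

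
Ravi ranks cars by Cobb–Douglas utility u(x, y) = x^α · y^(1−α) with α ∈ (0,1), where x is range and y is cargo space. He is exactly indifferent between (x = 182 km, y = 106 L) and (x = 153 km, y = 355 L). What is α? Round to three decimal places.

The Cobb–Douglas utilities coincide, so 182^α·106^(1−α) = 153^α·355^(1−α).
(182/153)^α = (355/106)^(1−α); take logs: α·ln(182/153) = (1−α)·ln(355/106), i.e. α·0.173569 = (1−α)·1.208679.
So α/(1−α) = (1.208679)/(0.173569) = 6.963680, and α = 6.963680/7.963680 ≈ 0.874.

α ≈ 0.874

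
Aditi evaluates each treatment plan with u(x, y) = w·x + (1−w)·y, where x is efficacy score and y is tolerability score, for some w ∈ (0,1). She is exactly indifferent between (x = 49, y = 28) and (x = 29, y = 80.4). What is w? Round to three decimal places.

w = 0.724

Indifference: w·49 + (1−w)·28 = w·29 + (1−w)·80.4.
Rearranging, 20·w − 52.4·(1−w) = 0.
The marginal rate of substitution is 52.4/20, so w = 52.4/(20+52.4) = 0.724.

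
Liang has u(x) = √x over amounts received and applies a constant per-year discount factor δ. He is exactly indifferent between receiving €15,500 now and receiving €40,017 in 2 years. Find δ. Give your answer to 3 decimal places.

δ ≈ 0.789

The payoff in 2 years is discounted by δ^2, so u(15500) = δ^2·u(40017) and δ^2 = u(15500)/u(40017).
Since u(x) = √x, δ^2 = √(15500/40017) = 0.62236.
Taking the square root: δ = 0.62236^(1/2) ≈ 0.789.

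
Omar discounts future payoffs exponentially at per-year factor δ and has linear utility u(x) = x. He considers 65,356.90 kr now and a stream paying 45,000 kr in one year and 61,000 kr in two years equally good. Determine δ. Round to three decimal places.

δ ≈ 0.730

The stream is worth 45000δ + 61000δ² today, so 45000δ + 61000δ² = 65356.90.
Rearranged: 61000δ² + 45000δ − 65356.90 = 0.
The positive root is δ = [−45000 + √(45000² + 4·61000·65356.90)] / (2·61000) = (−45000 + 134060.000)/122000 ≈ 0.730.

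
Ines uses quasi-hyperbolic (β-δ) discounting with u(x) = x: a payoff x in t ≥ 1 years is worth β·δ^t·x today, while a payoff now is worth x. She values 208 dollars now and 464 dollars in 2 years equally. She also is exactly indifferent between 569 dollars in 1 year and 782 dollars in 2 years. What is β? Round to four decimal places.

Both payoffs in the second observation are in the future, so β drops out: δ^1·569 = δ^2·782 ⇒ δ = 569/782 = 0.72762.
Now use the now-vs-future pair: 208 = β·δ^2·464 gives β = 208/(0.52943·464) ≈ 0.8467.

β ≈ 0.8467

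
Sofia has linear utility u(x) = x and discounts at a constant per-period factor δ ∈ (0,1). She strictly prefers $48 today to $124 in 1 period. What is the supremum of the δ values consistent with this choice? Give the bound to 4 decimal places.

Under u(x) = x this choice says 48 > δ·124.
So δ < 48/124 = 0.38710.

δ < 0.3871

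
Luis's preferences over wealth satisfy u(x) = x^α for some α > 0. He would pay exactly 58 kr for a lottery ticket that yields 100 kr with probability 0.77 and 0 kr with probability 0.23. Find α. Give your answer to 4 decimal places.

α ≈ 0.4798

Since u(0) = 0, the lottery's EU is 0.77·100^α.
Indifference: 58^α = 0.77·100^α, so (58/100)^α = 0.77.
Taking logs: α·ln(58/100) = ln(0.77), so α = -0.2613648 / -0.5447272 ≈ 0.4798.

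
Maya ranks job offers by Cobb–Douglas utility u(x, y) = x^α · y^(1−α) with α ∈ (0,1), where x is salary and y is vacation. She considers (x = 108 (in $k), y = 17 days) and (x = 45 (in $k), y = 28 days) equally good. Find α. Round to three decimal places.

α ≈ 0.363

Set the two utilities equal: 108^α·17^(1−α) = 45^α·28^(1−α).
Taking logs: α·ln 108 + (1−α)·ln 17 = α·ln 45 + (1−α)·ln 28, i.e. α·0.875469 = (1−α)·0.498991.
Thus α·(1.374460) = 0.498991, so α = 0.498991/1.374460 ≈ 0.363.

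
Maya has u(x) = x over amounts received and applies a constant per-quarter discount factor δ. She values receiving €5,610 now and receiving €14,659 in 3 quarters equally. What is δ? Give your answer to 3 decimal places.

The payoff in 3 quarters is discounted by δ^3, so u(5610) = δ^3·u(14659) and δ^3 = u(5610)/u(14659).
With u(x) = x: δ^3 = 5610/14659 = 0.38270.
Hence δ = (0.38270)^(1/3) = 0.72603.

δ ≈ 0.726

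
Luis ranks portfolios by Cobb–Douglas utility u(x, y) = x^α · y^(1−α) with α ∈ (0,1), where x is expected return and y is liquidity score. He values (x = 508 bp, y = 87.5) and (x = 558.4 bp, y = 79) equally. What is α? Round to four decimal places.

Indifference: 508^α · 87.5^(1−α) = 558.4^α · 79^(1−α).
Taking logs: α·ln 508 + (1−α)·ln 87.5 = α·ln 558.4 + (1−α)·ln 79, i.e. α·-0.0945941 = (1−α)·-0.1021909.
With A = -0.0945941 and B = -0.1021909: α·A = (1−α)·B, so α = B/(A+B) = -0.1021909/-0.1967850 ≈ 0.5193.

α ≈ 0.5193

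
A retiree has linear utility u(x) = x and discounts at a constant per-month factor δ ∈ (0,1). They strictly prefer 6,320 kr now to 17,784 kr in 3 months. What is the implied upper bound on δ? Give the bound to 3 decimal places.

The preference means 6320 > δ^3·17784.
Dividing by 17784: δ^3 < 0.35538. Both sides are positive, so the cube root keeps the direction.
δ < 0.35538^(1/3) = 0.708.

δ < 0.708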